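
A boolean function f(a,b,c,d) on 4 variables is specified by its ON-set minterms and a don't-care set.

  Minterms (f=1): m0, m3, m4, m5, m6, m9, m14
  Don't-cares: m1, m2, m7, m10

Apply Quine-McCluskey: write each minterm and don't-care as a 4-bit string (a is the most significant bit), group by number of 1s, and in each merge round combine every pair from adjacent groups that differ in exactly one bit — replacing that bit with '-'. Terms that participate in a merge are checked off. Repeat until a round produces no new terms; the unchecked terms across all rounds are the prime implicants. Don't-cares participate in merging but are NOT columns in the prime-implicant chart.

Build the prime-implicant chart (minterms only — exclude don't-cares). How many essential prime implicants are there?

3

size-2^0 implicants → 0000(✓)  0001(✓)  0010(✓)  0011(✓)  0100(✓)  0101(✓)  0110(✓)  0111(✓)  1001(✓)  1010(✓)  1110(✓)
size-2^1 implicants → -001  -010(✓)  -110(✓)  0-00(✓)  0-01(✓)  0-10(✓)  0-11(✓)  00-0(✓)  00-1(✓)  000-(✓)  001-(✓)  01-0(✓)  01-1(✓)  010-(✓)  011-(✓)  1-10(✓)
size-2^2 implicants → --10  0--0(✓)  0--1(✓)  0-0-(✓)  0-1-(✓)  00--(✓)  01--(✓)
size-2^3 implicants → 0---
Unchecked terms (primes): --10, -001, 0---
Minterm coverage:
  m0 ⊆ 0--- [E]
  m3 ⊆ 0--- [E]
  m4 ⊆ 0--- [E]
  m5 ⊆ 0--- [E]
  m6 ⊆ --10,0---
  m9 ⊆ -001 [E]
  m14 ⊆ --10 [E]
E = {--10, -001, 0---}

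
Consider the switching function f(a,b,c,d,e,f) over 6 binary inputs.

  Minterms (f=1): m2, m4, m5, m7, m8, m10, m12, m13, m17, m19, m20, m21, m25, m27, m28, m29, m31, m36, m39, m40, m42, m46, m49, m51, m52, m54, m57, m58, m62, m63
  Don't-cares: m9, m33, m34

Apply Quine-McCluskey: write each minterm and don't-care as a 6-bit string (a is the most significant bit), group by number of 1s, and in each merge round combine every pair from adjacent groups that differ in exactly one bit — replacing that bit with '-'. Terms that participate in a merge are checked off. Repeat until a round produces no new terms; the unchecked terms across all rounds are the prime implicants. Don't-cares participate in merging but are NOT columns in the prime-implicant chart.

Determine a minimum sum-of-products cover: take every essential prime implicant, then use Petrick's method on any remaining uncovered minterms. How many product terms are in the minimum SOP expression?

Round 0: 000010✓ 000100✓ 000101✓ 000111✓ 001000✓ 001001✓ 001010✓ 001100✓ 001101✓ 010001✓ 010011✓ 010100✓ 010101✓ 011001✓ 011011✓ 011100✓ 011101✓ 011111✓ 100001✓ 100010✓ 100100✓ 100111✓ 101000✓ 101010✓ 101110✓ 110001✓ 110011✓ 110100✓ 110110✓ 111001✓ 111010✓ 111110✓ 111111✓
Round 1: -00010✓ -00100✓ -00111 -01000✓ -01010✓ -10001✓ -10011✓ -10100✓ -11001✓ -11111 0-0100✓ 0-0101✓ 0-1001✓ 0-1100✓ 0-1101✓ 00-010✓ 00-100✓ 00-101✓ 0001-1 00010-✓ 001-00✓ 001-01✓ 0010-0✓ 00100-✓ 00110-✓ 01-001✓ 01-011✓ 01-100✓ 01-101✓ 010-01✓ 0100-1✓ 01010-✓ 011-01✓ 011-11✓ 0110-1✓ 0111-1✓ 01110-✓ 1-0001 1-0100✓ 1-1010✓ 1-1110✓ 10-010✓ 101-10✓ 1010-0✓ 11-001✓ 11-110 1100-1✓ 1101-0 111-10✓ 11111-
Round 2: --0100 -0-010 -010-0 -1-001 -100-1 0--100✓ 0--101✓ 0-010-✓ 0-1-01 0-110-✓ 00-10-✓ 001-0- 01--01 01-0-1 01-10-✓ 011--1 1-1-10
Round 3: 0--10-
PIs = {--0100, -0-010, -00111, -010-0, -1-001, -100-1, -11111, 0--10-, 0-1-01, 0001-1, 001-0-, 01--01, 01-0-1, 011--1, 1-0001, 1-1-10, 11-110, 1101-0, 11111-}
Coverage chart:
  m2: -0-010 ←essential
  m4: --0100,0--10-
  m5: 0--10-,0001-1
  m7: -00111,0001-1
  m8: -010-0,001-0-
  m10: -0-010,-010-0
  m12: 0--10-,001-0-
  m13: 0--10-,0-1-01,001-0-
  m17: -1-001,-100-1,01--01,01-0-1
  m19: -100-1,01-0-1
  m20: --0100,0--10-
  m21: 0--10-,01--01
  m25: -1-001,0-1-01,01--01,01-0-1,011--1
  m27: 01-0-1,011--1
  m28: 0--10- ←essential
  m29: 0--10-,0-1-01,01--01,011--1
  m31: -11111,011--1
  m36: --0100 ←essential
  m39: -00111 ←essential
  m40: -010-0 ←essential
  m42: -0-010,-010-0,1-1-10
  m46: 1-1-10 ←essential
  m49: -1-001,-100-1,1-0001
  m51: -100-1 ←essential
  m52: --0100,1101-0
  m54: 11-110,1101-0
  m57: -1-001 ←essential
  m58: 1-1-10 ←essential
  m62: 1-1-10,11-110,11111-
  m63: -11111,11111-
Essential: --0100, -0-010, -00111, -010-0, -1-001, -100-1, 0--10-, 1-1-10
Petrick residual → -11111, 01-0-1, 11-110
Min cover (11 terms): c'de'f' + b'd'ef' + b'c'def + b'cd'f' + bd'e'f + bc'd'f + bcdef + a'de' + a'bd'f + acef' + abdef'

11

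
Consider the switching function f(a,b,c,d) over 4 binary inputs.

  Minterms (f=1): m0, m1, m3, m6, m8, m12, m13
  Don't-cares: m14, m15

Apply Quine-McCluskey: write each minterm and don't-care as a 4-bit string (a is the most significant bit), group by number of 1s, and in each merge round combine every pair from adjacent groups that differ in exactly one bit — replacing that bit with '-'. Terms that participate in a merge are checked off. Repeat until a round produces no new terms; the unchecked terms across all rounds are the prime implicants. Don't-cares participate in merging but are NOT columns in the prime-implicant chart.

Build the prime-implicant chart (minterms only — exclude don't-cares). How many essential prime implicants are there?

3

[col 0] 0000*, 0001*, 0011*, 0110*, 1000*, 1100*, 1101*, 1110*, 1111*
[col 1] -000, -110, 00-1, 000-, 1-00, 11-0*, 11-1*, 110-*, 111-*
[col 2] 11--
Prime implicants: -000, -110, 00-1, 000-, 1-00, 11--
PI chart (minterm → PIs covering it):
  0 | -000,000-
  1 | 00-1,000-
  3 | 00-1  (sole → essential)
  6 | -110  (sole → essential)
  8 | -000,1-00
  12 | 1-00,11--
  13 | 11--  (sole → essential)
Essential prime implicants: -110, 00-1, 11--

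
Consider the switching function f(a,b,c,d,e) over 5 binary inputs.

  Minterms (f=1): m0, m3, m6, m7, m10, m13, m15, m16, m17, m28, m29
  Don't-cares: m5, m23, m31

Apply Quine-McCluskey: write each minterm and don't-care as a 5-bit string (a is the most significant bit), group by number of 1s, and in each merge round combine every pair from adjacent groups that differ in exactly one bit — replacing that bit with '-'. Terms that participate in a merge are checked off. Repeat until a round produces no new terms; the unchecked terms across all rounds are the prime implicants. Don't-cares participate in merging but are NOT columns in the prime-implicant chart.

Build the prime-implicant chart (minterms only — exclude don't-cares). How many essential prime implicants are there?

6

size-2^0 implicants → 00000(✓)  00011(✓)  00101(✓)  00110(✓)  00111(✓)  01010  01101(✓)  01111(✓)  10000(✓)  10001(✓)  10111(✓)  11100(✓)  11101(✓)  11111(✓)
size-2^1 implicants → -0000  -0111(✓)  -1101(✓)  -1111(✓)  0-101(✓)  0-111(✓)  00-11  001-1(✓)  0011-  011-1(✓)  1-111(✓)  1000-  111-1(✓)  1110-
size-2^2 implicants → --111  -11-1  0-1-1
Unchecked terms (primes): --111, -0000, -11-1, 0-1-1, 00-11, 0011-, 01010, 1000-, 1110-
Minterm coverage:
  m0 ⊆ -0000 [E]
  m3 ⊆ 00-11 [E]
  m6 ⊆ 0011- [E]
  m7 ⊆ --111,0-1-1,00-11,0011-
  m10 ⊆ 01010 [E]
  m13 ⊆ -11-1,0-1-1
  m15 ⊆ --111,-11-1,0-1-1
  m16 ⊆ -0000,1000-
  m17 ⊆ 1000- [E]
  m28 ⊆ 1110- [E]
  m29 ⊆ -11-1,1110-
E = {-0000, 00-11, 0011-, 01010, 1000-, 1110-}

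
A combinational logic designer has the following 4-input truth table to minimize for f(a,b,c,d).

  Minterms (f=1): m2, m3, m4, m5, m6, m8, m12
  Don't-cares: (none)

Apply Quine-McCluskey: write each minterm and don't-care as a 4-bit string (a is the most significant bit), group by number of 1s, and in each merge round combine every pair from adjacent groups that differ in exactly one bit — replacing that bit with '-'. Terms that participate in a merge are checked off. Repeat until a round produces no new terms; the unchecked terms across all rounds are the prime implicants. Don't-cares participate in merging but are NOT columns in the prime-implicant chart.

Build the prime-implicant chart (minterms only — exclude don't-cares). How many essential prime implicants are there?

[col 0] 0010*, 0011*, 0100*, 0101*, 0110*, 1000*, 1100*
[col 1] -100, 0-10, 001-, 01-0, 010-, 1-00
Prime implicants: -100, 0-10, 001-, 01-0, 010-, 1-00
PI chart (minterm → PIs covering it):
  2 | 0-10,001-
  3 | 001-  (sole → essential)
  4 | -100,01-0,010-
  5 | 010-  (sole → essential)
  6 | 0-10,01-0
  8 | 1-00  (sole → essential)
  12 | -100,1-00
Essential prime implicants: 001-, 010-, 1-00

3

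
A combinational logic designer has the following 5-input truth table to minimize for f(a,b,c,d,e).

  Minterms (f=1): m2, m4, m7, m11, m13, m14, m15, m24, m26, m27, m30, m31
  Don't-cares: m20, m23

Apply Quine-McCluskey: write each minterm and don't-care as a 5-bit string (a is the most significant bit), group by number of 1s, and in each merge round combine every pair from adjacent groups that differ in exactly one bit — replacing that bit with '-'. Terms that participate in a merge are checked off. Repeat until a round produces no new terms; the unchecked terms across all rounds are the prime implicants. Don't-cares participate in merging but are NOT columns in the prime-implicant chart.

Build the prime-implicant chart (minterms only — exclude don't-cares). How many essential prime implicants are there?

Round 0: 00010 00100✓ 00111✓ 01011✓ 01101✓ 01110✓ 01111✓ 10100✓ 10111✓ 11000✓ 11010✓ 11011✓ 11110✓ 11111✓
Round 1: -0100 -0111✓ -1011✓ -1110✓ -1111✓ 0-111✓ 01-11✓ 011-1 0111-✓ 1-111✓ 11-10✓ 11-11✓ 110-0 1101-✓ 1111-✓
Round 2: --111 -1-11 -111- 11-1-
PIs = {--111, -0100, -1-11, -111-, 00010, 011-1, 11-1-, 110-0}
Coverage chart:
  m2: 00010 ←essential
  m4: -0100 ←essential
  m7: --111 ←essential
  m11: -1-11 ←essential
  m13: 011-1 ←essential
  m14: -111- ←essential
  m15: --111,-1-11,-111-,011-1
  m24: 110-0 ←essential
  m26: 11-1-,110-0
  m27: -1-11,11-1-
  m30: -111-,11-1-
  m31: --111,-1-11,-111-,11-1-
Essential: --111, -0100, -1-11, -111-, 00010, 011-1, 110-0

7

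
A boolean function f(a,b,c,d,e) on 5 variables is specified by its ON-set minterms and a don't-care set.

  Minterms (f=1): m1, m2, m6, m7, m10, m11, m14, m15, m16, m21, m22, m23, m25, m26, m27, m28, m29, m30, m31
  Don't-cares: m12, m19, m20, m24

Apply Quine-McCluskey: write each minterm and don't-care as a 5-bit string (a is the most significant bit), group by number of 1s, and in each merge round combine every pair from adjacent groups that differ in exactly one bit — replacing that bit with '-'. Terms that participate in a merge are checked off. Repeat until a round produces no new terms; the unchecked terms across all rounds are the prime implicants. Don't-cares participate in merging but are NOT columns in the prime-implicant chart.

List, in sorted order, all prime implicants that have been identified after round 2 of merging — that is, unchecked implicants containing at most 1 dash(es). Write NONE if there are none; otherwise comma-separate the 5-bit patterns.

Round 0: 00001 00010✓ 00110✓ 00111✓ 01010✓ 01011✓ 01100✓ 01110✓ 01111✓ 10000✓ 10011✓ 10100✓ 10101✓ 10110✓ 10111✓ 11000✓ 11001✓ 11010✓ 11011✓ 11100✓ 11101✓ 11110✓ 11111✓
Round 1: -0110✓ -0111✓ -1010✓ -1011✓ -1100✓ -1110✓ -1111✓ 0-010✓ 0-110✓ 0-111✓ 00-10✓ 0011-✓ 01-10✓ 01-11✓ 0101-✓ 011-0✓ 0111-✓ 1-000✓ 1-011✓ 1-100✓ 1-101✓ 1-110✓ 1-111✓ 10-00✓ 10-11✓ 101-0✓ 101-1✓ 1010-✓ 1011-✓ 11-00✓ 11-01✓ 11-10✓ 11-11✓ 110-0✓ 110-1✓ 1100-✓ 1101-✓ 111-0✓ 111-1✓ 1110-✓ 1111-✓
Round 2: --110✓ --111✓ -011-✓ -1-10✓ -1-11✓ -101-✓ -11-0 -111-✓ 0--10 0-11-✓ 01-1-✓ 1--00 1--11 1-1-0✓ 1-1-1✓ 1-10-✓ 1-11-✓ 101--✓ 11--0✓ 11--1✓ 11-0-✓ 11-1-✓ 110--✓ 111--✓
Round 3: --11- -1-1- 1-1-- 11---
PIs = {--11-, -1-1-, -11-0, 0--10, 00001, 1--00, 1--11, 1-1--, 11---}

00001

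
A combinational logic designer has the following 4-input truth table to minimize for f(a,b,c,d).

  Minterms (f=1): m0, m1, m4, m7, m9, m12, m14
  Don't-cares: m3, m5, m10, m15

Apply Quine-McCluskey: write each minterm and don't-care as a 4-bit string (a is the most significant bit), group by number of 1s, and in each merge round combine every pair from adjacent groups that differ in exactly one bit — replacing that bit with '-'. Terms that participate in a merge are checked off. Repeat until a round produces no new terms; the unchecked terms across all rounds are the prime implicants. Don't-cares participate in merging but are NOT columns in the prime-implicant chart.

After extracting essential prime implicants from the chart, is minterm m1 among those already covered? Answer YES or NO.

YES

[col 0] 0000*, 0001*, 0011*, 0100*, 0101*, 0111*, 1001*, 1010*, 1100*, 1110*, 1111*
[col 1] -001, -100, -111, 0-00*, 0-01*, 0-11*, 00-1*, 000-*, 01-1*, 010-*, 1-10, 11-0, 111-
[col 2] 0--1, 0-0-
Prime implicants: -001, -100, -111, 0--1, 0-0-, 1-10, 11-0, 111-
PI chart (minterm → PIs covering it):
  0 | 0-0-  (sole → essential)
  1 | -001,0--1,0-0-
  4 | -100,0-0-
  7 | -111,0--1
  9 | -001  (sole → essential)
  12 | -100,11-0
  14 | 1-10,11-0,111-
Essential prime implicants: -001, 0-0-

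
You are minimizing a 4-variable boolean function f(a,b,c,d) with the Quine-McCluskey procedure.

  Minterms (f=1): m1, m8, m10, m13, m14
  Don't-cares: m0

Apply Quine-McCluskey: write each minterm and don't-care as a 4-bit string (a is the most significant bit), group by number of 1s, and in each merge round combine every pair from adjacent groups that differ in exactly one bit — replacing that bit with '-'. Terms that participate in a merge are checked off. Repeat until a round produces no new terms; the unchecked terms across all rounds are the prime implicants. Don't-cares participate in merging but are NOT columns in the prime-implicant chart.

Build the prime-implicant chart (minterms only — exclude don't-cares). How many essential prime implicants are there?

Round 0: 0000✓ 0001✓ 1000✓ 1010✓ 1101 1110✓
Round 1: -000 000- 1-10 10-0
PIs = {-000, 000-, 1-10, 10-0, 1101}
Coverage chart:
  m1: 000- ←essential
  m8: -000,10-0
  m10: 1-10,10-0
  m13: 1101 ←essential
  m14: 1-10 ←essential
Essential: 000-, 1-10, 1101

3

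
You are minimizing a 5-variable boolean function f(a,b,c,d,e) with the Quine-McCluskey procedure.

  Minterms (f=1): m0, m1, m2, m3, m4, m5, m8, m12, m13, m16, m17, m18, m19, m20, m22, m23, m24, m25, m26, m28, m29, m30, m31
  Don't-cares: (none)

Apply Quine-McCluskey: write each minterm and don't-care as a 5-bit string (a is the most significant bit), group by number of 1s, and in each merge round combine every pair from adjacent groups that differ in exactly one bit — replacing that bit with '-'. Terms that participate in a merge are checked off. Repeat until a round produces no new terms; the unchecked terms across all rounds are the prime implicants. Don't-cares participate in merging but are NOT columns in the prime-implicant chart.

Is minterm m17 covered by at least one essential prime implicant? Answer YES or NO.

size-2^0 implicants → 00000(✓)  00001(✓)  00010(✓)  00011(✓)  00100(✓)  00101(✓)  01000(✓)  01100(✓)  01101(✓)  10000(✓)  10001(✓)  10010(✓)  10011(✓)  10100(✓)  10110(✓)  10111(✓)  11000(✓)  11001(✓)  11010(✓)  11100(✓)  11101(✓)  11110(✓)  11111(✓)
size-2^1 implicants → -0000(✓)  -0001(✓)  -0010(✓)  -0011(✓)  -0100(✓)  -1000(✓)  -1100(✓)  -1101(✓)  0-000(✓)  0-100(✓)  0-101(✓)  00-00(✓)  00-01(✓)  000-0(✓)  000-1(✓)  0000-(✓)  0001-(✓)  0010-(✓)  01-00(✓)  0110-(✓)  1-000(✓)  1-001(✓)  1-010(✓)  1-100(✓)  1-110(✓)  1-111(✓)  10-00(✓)  10-10(✓)  10-11(✓)  100-0(✓)  100-1(✓)  1000-(✓)  1001-(✓)  101-0(✓)  1011-(✓)  11-00(✓)  11-01(✓)  11-10(✓)  110-0(✓)  1100-(✓)  111-0(✓)  111-1(✓)  1110-(✓)  1111-(✓)
size-2^2 implicants → --000(✓)  --100(✓)  -0-00(✓)  -00-0(✓)  -00-1(✓)  -000-(✓)  -001-(✓)  -1-00(✓)  -110-  0--00(✓)  0-10-  00-0-  000--(✓)  1--00(✓)  1--10(✓)  1-0-0(✓)  1-00-  1-1-0(✓)  1-11-  10--0(✓)  10-1-  100--(✓)  11--0(✓)  11-0-  111--
size-2^3 implicants → ---00  -00--  1---0
Unchecked terms (primes): ---00, -00--, -110-, 0-10-, 00-0-, 1---0, 1-00-, 1-11-, 10-1-, 11-0-, 111--
Minterm coverage:
  m0 ⊆ ---00,-00--,00-0-
  m1 ⊆ -00--,00-0-
  m2 ⊆ -00-- [E]
  m3 ⊆ -00-- [E]
  m4 ⊆ ---00,0-10-,00-0-
  m5 ⊆ 0-10-,00-0-
  m8 ⊆ ---00 [E]
  m12 ⊆ ---00,-110-,0-10-
  m13 ⊆ -110-,0-10-
  m16 ⊆ ---00,-00--,1---0,1-00-
  m17 ⊆ -00--,1-00-
  m18 ⊆ -00--,1---0,10-1-
  m19 ⊆ -00--,10-1-
  m20 ⊆ ---00,1---0
  m22 ⊆ 1---0,1-11-,10-1-
  m23 ⊆ 1-11-,10-1-
  m24 ⊆ ---00,1---0,1-00-,11-0-
  m25 ⊆ 1-00-,11-0-
  m26 ⊆ 1---0 [E]
  m28 ⊆ ---00,-110-,1---0,11-0-,111--
  m29 ⊆ -110-,11-0-,111--
  m30 ⊆ 1---0,1-11-,111--
  m31 ⊆ 1-11-,111--
E = {---00, -00--, 1---0}

YES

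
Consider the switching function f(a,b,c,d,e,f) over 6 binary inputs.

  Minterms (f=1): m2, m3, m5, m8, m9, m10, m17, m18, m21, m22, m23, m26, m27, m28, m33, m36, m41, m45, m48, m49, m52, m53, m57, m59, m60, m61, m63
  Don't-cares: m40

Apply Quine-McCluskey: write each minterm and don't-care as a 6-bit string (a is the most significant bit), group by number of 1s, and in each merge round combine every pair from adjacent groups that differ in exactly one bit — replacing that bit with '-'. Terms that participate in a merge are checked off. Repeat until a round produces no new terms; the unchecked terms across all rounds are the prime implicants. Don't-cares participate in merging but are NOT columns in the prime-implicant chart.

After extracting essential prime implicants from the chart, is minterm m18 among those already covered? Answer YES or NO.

NO

Round 0: 000010✓ 000011✓ 000101✓ 001000✓ 001001✓ 001010✓ 010001✓ 010010✓ 010101✓ 010110✓ 010111✓ 011010✓ 011011✓ 011100✓ 100001✓ 100100✓ 101000✓ 101001✓ 101101✓ 110000✓ 110001✓ 110100✓ 110101✓ 111001✓ 111011✓ 111100✓ 111101✓ 111111✓
Round 1: -01000✓ -01001✓ -10001✓ -10101✓ -11011 -11100 0-0010✓ 0-0101 0-1010✓ 00-010✓ 00001- 0010-0 00100-✓ 01-010✓ 010-01✓ 010-10 0101-1 01011- 01101- 1-0001✓ 1-0100 1-1001✓ 1-1101✓ 10-001✓ 101-01✓ 10100-✓ 11-001✓ 11-100✓ 11-101✓ 110-00✓ 110-01✓ 11000-✓ 11010-✓ 111-01✓ 111-11✓ 1110-1✓ 1111-1✓ 11110-✓
Round 2: -0100- -10-01 0--010 1--001 1-1-01 11--01 11-10- 110-0- 111--1
PIs = {-0100-, -10-01, -11011, -11100, 0--010, 0-0101, 00001-, 0010-0, 010-10, 0101-1, 01011-, 01101-, 1--001, 1-0100, 1-1-01, 11--01, 11-10-, 110-0-, 111--1}
Coverage chart:
  m2: 0--010,00001-
  m3: 00001- ←essential
  m5: 0-0101 ←essential
  m8: -0100-,0010-0
  m9: -0100- ←essential
  m10: 0--010,0010-0
  m17: -10-01 ←essential
  m18: 0--010,010-10
  m21: -10-01,0-0101,0101-1
  m22: 010-10,01011-
  m23: 0101-1,01011-
  m26: 0--010,01101-
  m27: -11011,01101-
  m28: -11100 ←essential
  m33: 1--001 ←essential
  m36: 1-0100 ←essential
  m41: -0100-,1--001,1-1-01
  m45: 1-1-01 ←essential
  m48: 110-0- ←essential
  m49: -10-01,1--001,11--01,110-0-
  m52: 1-0100,11-10-,110-0-
  m53: -10-01,11--01,11-10-,110-0-
  m57: 1--001,1-1-01,11--01,111--1
  m59: -11011,111--1
  m60: -11100,11-10-
  m61: 1-1-01,11--01,11-10-,111--1
  m63: 111--1 ←essential
Essential: -0100-, -10-01, -11100, 0-0101, 00001-, 1--001, 1-0100, 1-1-01, 110-0-, 111--1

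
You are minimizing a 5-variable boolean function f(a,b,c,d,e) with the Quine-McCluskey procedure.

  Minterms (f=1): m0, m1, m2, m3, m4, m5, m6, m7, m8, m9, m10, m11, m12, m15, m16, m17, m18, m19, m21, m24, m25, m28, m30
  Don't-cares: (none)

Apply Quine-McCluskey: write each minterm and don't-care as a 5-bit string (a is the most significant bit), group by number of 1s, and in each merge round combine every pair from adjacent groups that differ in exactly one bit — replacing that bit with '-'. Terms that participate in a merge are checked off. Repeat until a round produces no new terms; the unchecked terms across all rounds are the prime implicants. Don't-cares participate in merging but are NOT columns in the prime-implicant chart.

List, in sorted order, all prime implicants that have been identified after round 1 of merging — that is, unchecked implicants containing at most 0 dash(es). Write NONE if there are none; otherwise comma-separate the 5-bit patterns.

Round 0: 00000✓ 00001✓ 00010✓ 00011✓ 00100✓ 00101✓ 00110✓ 00111✓ 01000✓ 01001✓ 01010✓ 01011✓ 01100✓ 01111✓ 10000✓ 10001✓ 10010✓ 10011✓ 10101✓ 11000✓ 11001✓ 11100✓ 11110✓
Round 1: -0000✓ -0001✓ -0010✓ -0011✓ -0101✓ -1000✓ -1001✓ -1100✓ 0-000✓ 0-001✓ 0-010✓ 0-011✓ 0-100✓ 0-111✓ 00-00✓ 00-01✓ 00-10✓ 00-11✓ 000-0✓ 000-1✓ 0000-✓ 0001-✓ 001-0✓ 001-1✓ 0010-✓ 0011-✓ 01-00✓ 01-11✓ 010-0✓ 010-1✓ 0100-✓ 0101-✓ 1-000✓ 1-001✓ 10-01✓ 100-0✓ 100-1✓ 1000-✓ 1001-✓ 11-00✓ 1100-✓ 111-0
Round 2: --000✓ --001✓ -0-01 -00-0✓ -00-1✓ -000-✓ -001-✓ -1-00 -100-✓ 0--00 0--11 0-0-0✓ 0-0-1✓ 0-00-✓ 0-01-✓ 00--0✓ 00--1✓ 00-0-✓ 00-1-✓ 000--✓ 001--✓ 010--✓ 1-00-✓ 100--✓
Round 3: --00- -00-- 0-0-- 00---
PIs = {--00-, -0-01, -00--, -1-00, 0--00, 0--11, 0-0--, 00---, 111-0}

NONE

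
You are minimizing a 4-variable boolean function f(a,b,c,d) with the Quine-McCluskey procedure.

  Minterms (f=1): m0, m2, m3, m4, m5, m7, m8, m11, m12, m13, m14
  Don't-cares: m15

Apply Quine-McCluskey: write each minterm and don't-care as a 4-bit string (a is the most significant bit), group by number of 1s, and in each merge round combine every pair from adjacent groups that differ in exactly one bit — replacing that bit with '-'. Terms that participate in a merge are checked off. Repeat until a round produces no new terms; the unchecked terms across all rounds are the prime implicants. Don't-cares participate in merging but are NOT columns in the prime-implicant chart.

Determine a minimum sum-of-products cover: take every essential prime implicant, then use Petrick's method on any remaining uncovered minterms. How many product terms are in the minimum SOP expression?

5

Round 0: 0000✓ 0010✓ 0011✓ 0100✓ 0101✓ 0111✓ 1000✓ 1011✓ 1100✓ 1101✓ 1110✓ 1111✓
Round 1: -000✓ -011✓ -100✓ -101✓ -111✓ 0-00✓ 0-11✓ 00-0 001- 01-1✓ 010-✓ 1-00✓ 1-11✓ 11-0✓ 11-1✓ 110-✓ 111-✓
Round 2: --00 --11 -1-1 -10- 11--
PIs = {--00, --11, -1-1, -10-, 00-0, 001-, 11--}
Coverage chart:
  m0: --00,00-0
  m2: 00-0,001-
  m3: --11,001-
  m4: --00,-10-
  m5: -1-1,-10-
  m7: --11,-1-1
  m8: --00 ←essential
  m11: --11 ←essential
  m12: --00,-10-,11--
  m13: -1-1,-10-,11--
  m14: 11-- ←essential
Essential: --00, --11, 11--
Petrick residual → -1-1, 00-0
Min cover (5 terms): c'd' + cd + bd + a'b'd' + ab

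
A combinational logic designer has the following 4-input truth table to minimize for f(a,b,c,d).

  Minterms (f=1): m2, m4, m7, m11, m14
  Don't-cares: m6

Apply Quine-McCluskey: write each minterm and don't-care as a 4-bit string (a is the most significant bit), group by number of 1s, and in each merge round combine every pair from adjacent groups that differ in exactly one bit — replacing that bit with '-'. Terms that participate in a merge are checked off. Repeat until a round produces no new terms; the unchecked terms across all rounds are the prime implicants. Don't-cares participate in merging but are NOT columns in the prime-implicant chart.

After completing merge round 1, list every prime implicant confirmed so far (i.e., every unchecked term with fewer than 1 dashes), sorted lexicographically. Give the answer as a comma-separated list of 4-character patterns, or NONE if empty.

1011

size-2^0 implicants → 0010(✓)  0100(✓)  0110(✓)  0111(✓)  1011  1110(✓)
size-2^1 implicants → -110  0-10  01-0  011-
Unchecked terms (primes): -110, 0-10, 01-0, 011-, 1011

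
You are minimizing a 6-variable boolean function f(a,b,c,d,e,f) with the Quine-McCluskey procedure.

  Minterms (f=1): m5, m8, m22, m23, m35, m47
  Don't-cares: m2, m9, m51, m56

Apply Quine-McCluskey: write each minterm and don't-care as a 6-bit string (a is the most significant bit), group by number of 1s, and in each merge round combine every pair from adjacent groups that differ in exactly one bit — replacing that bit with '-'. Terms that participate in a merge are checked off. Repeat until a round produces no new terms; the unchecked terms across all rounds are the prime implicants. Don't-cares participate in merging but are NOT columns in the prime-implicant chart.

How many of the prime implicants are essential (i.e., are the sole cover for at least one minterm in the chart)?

Round 0: 000010 000101 001000✓ 001001✓ 010110✓ 010111✓ 100011✓ 101111 110011✓ 111000
Round 1: 00100- 01011- 1-0011
PIs = {000010, 000101, 00100-, 01011-, 1-0011, 101111, 111000}
Coverage chart:
  m5: 000101 ←essential
  m8: 00100- ←essential
  m22: 01011- ←essential
  m23: 01011- ←essential
  m35: 1-0011 ←essential
  m47: 101111 ←essential
Essential: 000101, 00100-, 01011-, 1-0011, 101111

5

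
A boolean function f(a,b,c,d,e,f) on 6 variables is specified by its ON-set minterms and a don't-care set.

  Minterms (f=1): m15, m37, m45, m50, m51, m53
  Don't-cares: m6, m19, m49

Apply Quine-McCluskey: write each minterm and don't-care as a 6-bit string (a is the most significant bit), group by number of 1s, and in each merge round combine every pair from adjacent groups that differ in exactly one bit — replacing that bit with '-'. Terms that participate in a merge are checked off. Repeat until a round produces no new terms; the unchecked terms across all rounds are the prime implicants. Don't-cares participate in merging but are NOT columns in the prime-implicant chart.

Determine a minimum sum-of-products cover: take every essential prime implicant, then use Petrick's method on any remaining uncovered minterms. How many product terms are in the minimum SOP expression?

4

size-2^0 implicants → 000110  001111  010011(✓)  100101(✓)  101101(✓)  110001(✓)  110010(✓)  110011(✓)  110101(✓)
size-2^1 implicants → -10011  1-0101  10-101  110-01  1100-1  11001-
Unchecked terms (primes): -10011, 000110, 001111, 1-0101, 10-101, 110-01, 1100-1, 11001-
Minterm coverage:
  m15 ⊆ 001111 [E]
  m37 ⊆ 1-0101,10-101
  m45 ⊆ 10-101 [E]
  m50 ⊆ 11001- [E]
  m51 ⊆ -10011,1100-1,11001-
  m53 ⊆ 1-0101,110-01
E = {001111, 10-101, 11001-}
Petrick residual → 1-0101
Cover = a'b'cdef + ac'de'f + ab'de'f + abc'd'e  |cover|=4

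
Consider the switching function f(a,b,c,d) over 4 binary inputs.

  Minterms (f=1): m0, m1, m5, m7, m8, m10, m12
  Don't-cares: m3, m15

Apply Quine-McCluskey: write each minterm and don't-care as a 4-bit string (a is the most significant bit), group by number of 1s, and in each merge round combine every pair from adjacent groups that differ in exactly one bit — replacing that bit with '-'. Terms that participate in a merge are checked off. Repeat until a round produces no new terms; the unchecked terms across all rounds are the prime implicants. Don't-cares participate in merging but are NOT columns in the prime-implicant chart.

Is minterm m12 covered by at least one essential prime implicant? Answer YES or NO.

size-2^0 implicants → 0000(✓)  0001(✓)  0011(✓)  0101(✓)  0111(✓)  1000(✓)  1010(✓)  1100(✓)  1111(✓)
size-2^1 implicants → -000  -111  0-01(✓)  0-11(✓)  00-1(✓)  000-  01-1(✓)  1-00  10-0
size-2^2 implicants → 0--1
Unchecked terms (primes): -000, -111, 0--1, 000-, 1-00, 10-0
Minterm coverage:
  m0 ⊆ -000,000-
  m1 ⊆ 0--1,000-
  m5 ⊆ 0--1 [E]
  m7 ⊆ -111,0--1
  m8 ⊆ -000,1-00,10-0
  m10 ⊆ 10-0 [E]
  m12 ⊆ 1-00 [E]
E = {0--1, 1-00, 10-0}

YES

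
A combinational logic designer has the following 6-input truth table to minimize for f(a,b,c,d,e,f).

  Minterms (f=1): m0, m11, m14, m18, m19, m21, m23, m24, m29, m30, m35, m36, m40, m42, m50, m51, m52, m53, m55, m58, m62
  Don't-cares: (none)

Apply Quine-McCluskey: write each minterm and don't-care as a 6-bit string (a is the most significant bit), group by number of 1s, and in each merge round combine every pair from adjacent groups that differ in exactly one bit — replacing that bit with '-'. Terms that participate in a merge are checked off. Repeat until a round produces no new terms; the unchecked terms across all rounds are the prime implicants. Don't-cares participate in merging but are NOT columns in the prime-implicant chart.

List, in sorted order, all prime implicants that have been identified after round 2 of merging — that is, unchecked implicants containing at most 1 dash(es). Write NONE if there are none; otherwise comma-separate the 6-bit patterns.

-11110, 0-1110, 000000, 001011, 01-101, 011000, 1-0011, 1-0100, 1-1010, 1010-0, 11-010, 11010-, 111-10

[col 0] 000000, 001011, 001110*, 010010*, 010011*, 010101*, 010111*, 011000, 011101*, 011110*, 100011*, 100100*, 101000*, 101010*, 110010*, 110011*, 110100*, 110101*, 110111*, 111010*, 111110*
[col 1] -10010*, -10011*, -10101*, -10111*, -11110, 0-1110, 01-101, 010-11*, 01001-*, 0101-1*, 1-0011, 1-0100, 1-1010, 1010-0, 11-010, 110-11*, 11001-*, 1101-1*, 11010-, 111-10
[col 2] -10-11, -1001-, -101-1
Prime implicants: -10-11, -1001-, -101-1, -11110, 0-1110, 000000, 001011, 01-101, 011000, 1-0011, 1-0100, 1-1010, 1010-0, 11-010, 11010-, 111-10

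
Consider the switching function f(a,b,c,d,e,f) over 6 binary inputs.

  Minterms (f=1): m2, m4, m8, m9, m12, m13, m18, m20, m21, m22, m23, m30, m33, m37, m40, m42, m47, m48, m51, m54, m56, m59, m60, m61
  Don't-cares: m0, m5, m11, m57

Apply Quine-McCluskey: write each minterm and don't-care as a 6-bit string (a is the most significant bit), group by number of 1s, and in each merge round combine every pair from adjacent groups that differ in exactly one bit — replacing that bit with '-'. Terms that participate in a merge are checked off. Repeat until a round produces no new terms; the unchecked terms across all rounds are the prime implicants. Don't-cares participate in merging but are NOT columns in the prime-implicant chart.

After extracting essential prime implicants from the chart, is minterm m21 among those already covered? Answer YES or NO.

YES

Round 0: 000000✓ 000010✓ 000100✓ 000101✓ 001000✓ 001001✓ 001011✓ 001100✓ 001101✓ 010010✓ 010100✓ 010101✓ 010110✓ 010111✓ 011110✓ 100001✓ 100101✓ 101000✓ 101010✓ 101111 110000✓ 110011✓ 110110✓ 111000✓ 111001✓ 111011✓ 111100✓ 111101✓
Round 1: -00101 -01000 -10110 0-0010 0-0100✓ 0-0101✓ 00-000✓ 00-100✓ 00-101✓ 000-00✓ 0000-0 00010-✓ 001-00✓ 001-01✓ 0010-1 00100-✓ 00110-✓ 01-110 010-10 0101-0✓ 0101-1✓ 01010-✓ 01011-✓ 1-1000 100-01 1010-0 11-000 11-011 111-00✓ 111-01✓ 1110-1 11100-✓ 11110-✓
Round 2: 0-010- 00--00 00-10- 001-0- 0101-- 111-0-
PIs = {-00101, -01000, -10110, 0-0010, 0-010-, 00--00, 00-10-, 0000-0, 001-0-, 0010-1, 01-110, 010-10, 0101--, 1-1000, 100-01, 1010-0, 101111, 11-000, 11-011, 111-0-, 1110-1}
Coverage chart:
  m2: 0-0010,0000-0
  m4: 0-010-,00--00,00-10-
  m8: -01000,00--00,001-0-
  m9: 001-0-,0010-1
  m12: 00--00,00-10-,001-0-
  m13: 00-10-,001-0-
  m18: 0-0010,010-10
  m20: 0-010-,0101--
  m21: 0-010-,0101--
  m22: -10110,01-110,010-10,0101--
  m23: 0101-- ←essential
  m30: 01-110 ←essential
  m33: 100-01 ←essential
  m37: -00101,100-01
  m40: -01000,1-1000,1010-0
  m42: 1010-0 ←essential
  m47: 101111 ←essential
  m48: 11-000 ←essential
  m51: 11-011 ←essential
  m54: -10110 ←essential
  m56: 1-1000,11-000,111-0-
  m59: 11-011,1110-1
  m60: 111-0- ←essential
  m61: 111-0- ←essential
Essential: -10110, 01-110, 0101--, 100-01, 1010-0, 101111, 11-000, 11-011, 111-0-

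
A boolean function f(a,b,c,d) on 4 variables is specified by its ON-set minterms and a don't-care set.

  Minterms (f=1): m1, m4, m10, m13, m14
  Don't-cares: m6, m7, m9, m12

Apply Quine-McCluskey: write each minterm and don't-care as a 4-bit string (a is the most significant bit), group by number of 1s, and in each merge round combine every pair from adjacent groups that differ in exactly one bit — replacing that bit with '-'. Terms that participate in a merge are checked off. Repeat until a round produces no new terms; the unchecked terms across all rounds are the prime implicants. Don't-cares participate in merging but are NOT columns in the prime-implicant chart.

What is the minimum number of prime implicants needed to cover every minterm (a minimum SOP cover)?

Round 0: 0001✓ 0100✓ 0110✓ 0111✓ 1001✓ 1010✓ 1100✓ 1101✓ 1110✓
Round 1: -001 -100✓ -110✓ 01-0✓ 011- 1-01 1-10 11-0✓ 110-
Round 2: -1-0
PIs = {-001, -1-0, 011-, 1-01, 1-10, 110-}
Coverage chart:
  m1: -001 ←essential
  m4: -1-0 ←essential
  m10: 1-10 ←essential
  m13: 1-01,110-
  m14: -1-0,1-10
Essential: -001, -1-0, 1-10
Petrick residual → 1-01
Min cover (4 terms): b'c'd + bd' + ac'd + acd'

4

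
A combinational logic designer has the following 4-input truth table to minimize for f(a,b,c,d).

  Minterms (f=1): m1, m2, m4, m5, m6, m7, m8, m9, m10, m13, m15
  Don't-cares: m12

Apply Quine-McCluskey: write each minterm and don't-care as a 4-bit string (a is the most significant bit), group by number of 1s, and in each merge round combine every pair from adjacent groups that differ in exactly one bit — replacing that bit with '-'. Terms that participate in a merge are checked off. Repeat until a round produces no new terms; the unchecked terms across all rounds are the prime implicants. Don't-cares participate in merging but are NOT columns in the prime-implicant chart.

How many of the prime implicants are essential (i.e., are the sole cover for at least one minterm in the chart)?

size-2^0 implicants → 0001(✓)  0010(✓)  0100(✓)  0101(✓)  0110(✓)  0111(✓)  1000(✓)  1001(✓)  1010(✓)  1100(✓)  1101(✓)  1111(✓)
size-2^1 implicants → -001(✓)  -010  -100(✓)  -101(✓)  -111(✓)  0-01(✓)  0-10  01-0(✓)  01-1(✓)  010-(✓)  011-(✓)  1-00(✓)  1-01(✓)  10-0  100-(✓)  11-1(✓)  110-(✓)
size-2^2 implicants → --01  -1-1  -10-  01--  1-0-
Unchecked terms (primes): --01, -010, -1-1, -10-, 0-10, 01--, 1-0-, 10-0
Minterm coverage:
  m1 ⊆ --01 [E]
  m2 ⊆ -010,0-10
  m4 ⊆ -10-,01--
  m5 ⊆ --01,-1-1,-10-,01--
  m6 ⊆ 0-10,01--
  m7 ⊆ -1-1,01--
  m8 ⊆ 1-0-,10-0
  m9 ⊆ --01,1-0-
  m10 ⊆ -010,10-0
  m13 ⊆ --01,-1-1,-10-,1-0-
  m15 ⊆ -1-1 [E]
E = {--01, -1-1}

2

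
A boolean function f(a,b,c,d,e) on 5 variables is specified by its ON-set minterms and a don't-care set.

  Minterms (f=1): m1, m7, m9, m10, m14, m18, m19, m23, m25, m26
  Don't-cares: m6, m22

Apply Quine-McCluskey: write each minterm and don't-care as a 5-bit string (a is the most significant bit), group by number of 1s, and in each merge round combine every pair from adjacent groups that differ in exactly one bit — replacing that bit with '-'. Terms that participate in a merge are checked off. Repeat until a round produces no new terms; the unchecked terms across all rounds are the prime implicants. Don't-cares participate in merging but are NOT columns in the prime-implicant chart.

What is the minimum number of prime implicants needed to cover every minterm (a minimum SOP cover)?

6

Round 0: 00001✓ 00110✓ 00111✓ 01001✓ 01010✓ 01110✓ 10010✓ 10011✓ 10110✓ 10111✓ 11001✓ 11010✓
Round 1: -0110✓ -0111✓ -1001 -1010 0-001 0-110 0011-✓ 01-10 1-010 10-10✓ 10-11✓ 1001-✓ 1011-✓
Round 2: -011- 10-1-
PIs = {-011-, -1001, -1010, 0-001, 0-110, 01-10, 1-010, 10-1-}
Coverage chart:
  m1: 0-001 ←essential
  m7: -011- ←essential
  m9: -1001,0-001
  m10: -1010,01-10
  m14: 0-110,01-10
  m18: 1-010,10-1-
  m19: 10-1- ←essential
  m23: -011-,10-1-
  m25: -1001 ←essential
  m26: -1010,1-010
Essential: -011-, -1001, 0-001, 10-1-
Petrick residual → -1010, 0-110
Min cover (6 terms): b'cd + bc'd'e + bc'de' + a'c'd'e + a'cde' + ab'd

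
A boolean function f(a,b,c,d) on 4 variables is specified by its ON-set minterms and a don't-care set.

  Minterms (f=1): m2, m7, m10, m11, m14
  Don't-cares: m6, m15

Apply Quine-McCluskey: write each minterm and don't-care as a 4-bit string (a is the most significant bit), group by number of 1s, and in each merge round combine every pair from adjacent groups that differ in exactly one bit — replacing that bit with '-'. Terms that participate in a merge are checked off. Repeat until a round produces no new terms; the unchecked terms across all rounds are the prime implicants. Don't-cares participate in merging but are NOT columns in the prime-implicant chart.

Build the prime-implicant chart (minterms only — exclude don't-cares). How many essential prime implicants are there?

Round 0: 0010✓ 0110✓ 0111✓ 1010✓ 1011✓ 1110✓ 1111✓
Round 1: -010✓ -110✓ -111✓ 0-10✓ 011-✓ 1-10✓ 1-11✓ 101-✓ 111-✓
Round 2: --10 -11- 1-1-
PIs = {--10, -11-, 1-1-}
Coverage chart:
  m2: --10 ←essential
  m7: -11- ←essential
  m10: --10,1-1-
  m11: 1-1- ←essential
  m14: --10,-11-,1-1-
Essential: --10, -11-, 1-1-

3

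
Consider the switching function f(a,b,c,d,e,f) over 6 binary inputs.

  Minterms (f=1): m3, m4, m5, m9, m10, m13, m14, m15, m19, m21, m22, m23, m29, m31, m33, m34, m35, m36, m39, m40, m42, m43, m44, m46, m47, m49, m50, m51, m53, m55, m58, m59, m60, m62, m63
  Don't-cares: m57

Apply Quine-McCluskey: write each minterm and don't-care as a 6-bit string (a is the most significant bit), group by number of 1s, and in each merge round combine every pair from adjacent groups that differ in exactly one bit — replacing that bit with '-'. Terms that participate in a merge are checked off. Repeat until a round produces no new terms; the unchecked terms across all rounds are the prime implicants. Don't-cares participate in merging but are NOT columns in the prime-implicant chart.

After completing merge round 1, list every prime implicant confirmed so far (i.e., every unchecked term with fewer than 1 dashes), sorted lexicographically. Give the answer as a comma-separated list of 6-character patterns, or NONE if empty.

NONE

size-2^0 implicants → 000011(✓)  000100(✓)  000101(✓)  001001(✓)  001010(✓)  001101(✓)  001110(✓)  001111(✓)  010011(✓)  010101(✓)  010110(✓)  010111(✓)  011101(✓)  011111(✓)  100001(✓)  100010(✓)  100011(✓)  100100(✓)  100111(✓)  101000(✓)  101010(✓)  101011(✓)  101100(✓)  101110(✓)  101111(✓)  110001(✓)  110010(✓)  110011(✓)  110101(✓)  110111(✓)  111001(✓)  111010(✓)  111011(✓)  111100(✓)  111110(✓)  111111(✓)
size-2^1 implicants → -00011(✓)  -00100  -01010(✓)  -01110(✓)  -01111(✓)  -10011(✓)  -10101(✓)  -10111(✓)  -11111(✓)  0-0011(✓)  0-0101(✓)  0-1101(✓)  0-1111(✓)  00-101(✓)  00010-  001-01  001-10(✓)  0011-1(✓)  00111-(✓)  01-101(✓)  01-111(✓)  010-11(✓)  0101-1(✓)  01011-  0111-1(✓)  1-0001(✓)  1-0010(✓)  1-0011(✓)  1-0111(✓)  1-1010(✓)  1-1011(✓)  1-1100(✓)  1-1110(✓)  1-1111(✓)  10-010(✓)  10-011(✓)  10-100  10-111(✓)  100-11(✓)  1000-1(✓)  10001-(✓)  101-00(✓)  101-10(✓)  101-11(✓)  1010-0(✓)  10101-(✓)  1011-0(✓)  10111-(✓)  11-001(✓)  11-010(✓)  11-011(✓)  11-111(✓)  110-01(✓)  110-11(✓)  1100-1(✓)  11001-(✓)  1101-1(✓)  111-10(✓)  111-11(✓)  1110-1(✓)  11101-(✓)  1111-0(✓)  11111-(✓)
size-2^2 implicants → --0011  --1111  -01-10  -0111-  -1-111  -10-11  -101-1  0--101  0-11-1  01-1-1  1--010(✓)  1--011(✓)  1--111(✓)  1-0-11(✓)  1-00-1  1-001-(✓)  1-1-10(✓)  1-1-11(✓)  1-101-(✓)  1-11-0  1-111-(✓)  10--11(✓)  10-01-(✓)  101--0  101-1-(✓)  11--11(✓)  11-0-1  11-01-(✓)  110--1  111-1-(✓)
size-2^3 implicants → 1---11  1--01-  1-1-1-
Unchecked terms (primes): --0011, --1111, -00100, -01-10, -0111-, -1-111, -10-11, -101-1, 0--101, 0-11-1, 00010-, 001-01, 01-1-1, 01011-, 1---11, 1--01-, 1-00-1, 1-1-1-, 1-11-0, 10-100, 101--0, 11-0-1, 110--1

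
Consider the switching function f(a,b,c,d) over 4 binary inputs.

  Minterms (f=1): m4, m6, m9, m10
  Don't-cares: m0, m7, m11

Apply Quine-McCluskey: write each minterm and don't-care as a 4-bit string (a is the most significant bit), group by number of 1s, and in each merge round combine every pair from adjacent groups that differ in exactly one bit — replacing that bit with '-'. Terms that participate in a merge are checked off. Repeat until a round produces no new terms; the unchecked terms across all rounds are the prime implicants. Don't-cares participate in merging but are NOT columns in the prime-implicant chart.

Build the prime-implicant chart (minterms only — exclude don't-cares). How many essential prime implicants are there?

[col 0] 0000*, 0100*, 0110*, 0111*, 1001*, 1010*, 1011*
[col 1] 0-00, 01-0, 011-, 10-1, 101-
Prime implicants: 0-00, 01-0, 011-, 10-1, 101-
PI chart (minterm → PIs covering it):
  4 | 0-00,01-0
  6 | 01-0,011-
  9 | 10-1  (sole → essential)
  10 | 101-  (sole → essential)
Essential prime implicants: 10-1, 101-

2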